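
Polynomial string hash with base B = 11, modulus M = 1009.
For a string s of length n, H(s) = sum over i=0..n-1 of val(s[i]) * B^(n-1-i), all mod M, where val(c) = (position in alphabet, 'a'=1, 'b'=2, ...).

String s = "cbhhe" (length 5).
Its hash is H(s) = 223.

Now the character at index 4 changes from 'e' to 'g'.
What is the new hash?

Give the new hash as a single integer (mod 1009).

val('e') = 5, val('g') = 7
Position k = 4, exponent = n-1-k = 0
B^0 mod M = 11^0 mod 1009 = 1
Delta = (7 - 5) * 1 mod 1009 = 2
New hash = (223 + 2) mod 1009 = 225

Answer: 225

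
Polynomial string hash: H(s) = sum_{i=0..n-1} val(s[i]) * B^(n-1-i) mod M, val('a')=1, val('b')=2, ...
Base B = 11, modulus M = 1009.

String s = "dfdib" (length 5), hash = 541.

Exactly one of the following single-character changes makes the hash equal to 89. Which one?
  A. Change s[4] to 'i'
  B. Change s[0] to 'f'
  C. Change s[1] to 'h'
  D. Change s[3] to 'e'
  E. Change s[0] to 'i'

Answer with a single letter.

Option A: s[4]='b'->'i', delta=(9-2)*11^0 mod 1009 = 7, hash=541+7 mod 1009 = 548
Option B: s[0]='d'->'f', delta=(6-4)*11^4 mod 1009 = 21, hash=541+21 mod 1009 = 562
Option C: s[1]='f'->'h', delta=(8-6)*11^3 mod 1009 = 644, hash=541+644 mod 1009 = 176
Option D: s[3]='i'->'e', delta=(5-9)*11^1 mod 1009 = 965, hash=541+965 mod 1009 = 497
Option E: s[0]='d'->'i', delta=(9-4)*11^4 mod 1009 = 557, hash=541+557 mod 1009 = 89 <-- target

Answer: E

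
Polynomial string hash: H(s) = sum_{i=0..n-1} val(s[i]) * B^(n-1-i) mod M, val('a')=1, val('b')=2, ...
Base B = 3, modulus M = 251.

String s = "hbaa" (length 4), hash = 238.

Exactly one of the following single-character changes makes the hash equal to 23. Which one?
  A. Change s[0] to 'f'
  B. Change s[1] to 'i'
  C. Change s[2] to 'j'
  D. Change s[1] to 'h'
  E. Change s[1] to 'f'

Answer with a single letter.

Option A: s[0]='h'->'f', delta=(6-8)*3^3 mod 251 = 197, hash=238+197 mod 251 = 184
Option B: s[1]='b'->'i', delta=(9-2)*3^2 mod 251 = 63, hash=238+63 mod 251 = 50
Option C: s[2]='a'->'j', delta=(10-1)*3^1 mod 251 = 27, hash=238+27 mod 251 = 14
Option D: s[1]='b'->'h', delta=(8-2)*3^2 mod 251 = 54, hash=238+54 mod 251 = 41
Option E: s[1]='b'->'f', delta=(6-2)*3^2 mod 251 = 36, hash=238+36 mod 251 = 23 <-- target

Answer: E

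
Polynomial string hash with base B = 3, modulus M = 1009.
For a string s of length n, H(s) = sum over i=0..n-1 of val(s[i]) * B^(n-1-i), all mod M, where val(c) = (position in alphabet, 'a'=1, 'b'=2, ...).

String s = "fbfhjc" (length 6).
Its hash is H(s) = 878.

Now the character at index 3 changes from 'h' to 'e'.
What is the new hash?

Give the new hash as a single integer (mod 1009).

val('h') = 8, val('e') = 5
Position k = 3, exponent = n-1-k = 2
B^2 mod M = 3^2 mod 1009 = 9
Delta = (5 - 8) * 9 mod 1009 = 982
New hash = (878 + 982) mod 1009 = 851

Answer: 851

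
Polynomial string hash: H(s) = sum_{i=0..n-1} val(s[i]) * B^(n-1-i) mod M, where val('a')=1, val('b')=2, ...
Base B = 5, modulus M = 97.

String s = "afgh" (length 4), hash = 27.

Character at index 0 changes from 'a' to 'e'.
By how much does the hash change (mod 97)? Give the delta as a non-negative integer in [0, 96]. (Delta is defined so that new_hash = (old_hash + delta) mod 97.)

Delta formula: (val(new) - val(old)) * B^(n-1-k) mod M
  val('e') - val('a') = 5 - 1 = 4
  B^(n-1-k) = 5^3 mod 97 = 28
  Delta = 4 * 28 mod 97 = 15

Answer: 15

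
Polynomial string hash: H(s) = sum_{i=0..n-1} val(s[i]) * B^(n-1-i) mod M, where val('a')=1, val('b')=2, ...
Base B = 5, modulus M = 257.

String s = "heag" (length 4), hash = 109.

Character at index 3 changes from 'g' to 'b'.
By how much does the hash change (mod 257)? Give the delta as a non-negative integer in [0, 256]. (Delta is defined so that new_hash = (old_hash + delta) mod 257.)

Answer: 252

Derivation:
Delta formula: (val(new) - val(old)) * B^(n-1-k) mod M
  val('b') - val('g') = 2 - 7 = -5
  B^(n-1-k) = 5^0 mod 257 = 1
  Delta = -5 * 1 mod 257 = 252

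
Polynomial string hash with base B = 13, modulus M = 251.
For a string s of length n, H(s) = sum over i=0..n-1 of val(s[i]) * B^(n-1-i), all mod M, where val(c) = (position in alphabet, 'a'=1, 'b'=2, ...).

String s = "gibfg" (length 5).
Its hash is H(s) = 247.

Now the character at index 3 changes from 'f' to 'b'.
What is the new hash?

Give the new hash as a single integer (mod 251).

val('f') = 6, val('b') = 2
Position k = 3, exponent = n-1-k = 1
B^1 mod M = 13^1 mod 251 = 13
Delta = (2 - 6) * 13 mod 251 = 199
New hash = (247 + 199) mod 251 = 195

Answer: 195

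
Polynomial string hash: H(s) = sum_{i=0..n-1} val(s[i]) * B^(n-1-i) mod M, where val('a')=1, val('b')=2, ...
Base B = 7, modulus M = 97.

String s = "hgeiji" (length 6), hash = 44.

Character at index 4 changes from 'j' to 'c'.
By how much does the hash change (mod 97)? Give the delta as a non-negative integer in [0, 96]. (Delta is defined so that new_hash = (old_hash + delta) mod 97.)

Answer: 48

Derivation:
Delta formula: (val(new) - val(old)) * B^(n-1-k) mod M
  val('c') - val('j') = 3 - 10 = -7
  B^(n-1-k) = 7^1 mod 97 = 7
  Delta = -7 * 7 mod 97 = 48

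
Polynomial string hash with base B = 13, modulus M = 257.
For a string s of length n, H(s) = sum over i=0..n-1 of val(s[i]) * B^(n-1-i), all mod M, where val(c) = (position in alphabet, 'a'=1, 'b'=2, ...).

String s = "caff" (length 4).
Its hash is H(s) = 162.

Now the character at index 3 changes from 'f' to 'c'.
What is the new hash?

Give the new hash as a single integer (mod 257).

Answer: 159

Derivation:
val('f') = 6, val('c') = 3
Position k = 3, exponent = n-1-k = 0
B^0 mod M = 13^0 mod 257 = 1
Delta = (3 - 6) * 1 mod 257 = 254
New hash = (162 + 254) mod 257 = 159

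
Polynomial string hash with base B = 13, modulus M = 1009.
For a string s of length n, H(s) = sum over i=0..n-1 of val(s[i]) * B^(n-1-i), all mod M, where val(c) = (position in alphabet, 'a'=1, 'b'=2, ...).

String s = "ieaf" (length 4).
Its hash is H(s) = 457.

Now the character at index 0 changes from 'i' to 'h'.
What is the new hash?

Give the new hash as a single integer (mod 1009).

Answer: 278

Derivation:
val('i') = 9, val('h') = 8
Position k = 0, exponent = n-1-k = 3
B^3 mod M = 13^3 mod 1009 = 179
Delta = (8 - 9) * 179 mod 1009 = 830
New hash = (457 + 830) mod 1009 = 278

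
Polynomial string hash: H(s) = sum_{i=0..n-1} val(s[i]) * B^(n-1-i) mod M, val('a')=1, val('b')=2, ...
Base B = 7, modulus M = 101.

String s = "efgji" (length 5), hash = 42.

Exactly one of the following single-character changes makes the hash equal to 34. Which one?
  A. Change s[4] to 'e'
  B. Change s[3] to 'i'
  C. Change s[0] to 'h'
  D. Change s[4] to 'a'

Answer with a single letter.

Answer: D

Derivation:
Option A: s[4]='i'->'e', delta=(5-9)*7^0 mod 101 = 97, hash=42+97 mod 101 = 38
Option B: s[3]='j'->'i', delta=(9-10)*7^1 mod 101 = 94, hash=42+94 mod 101 = 35
Option C: s[0]='e'->'h', delta=(8-5)*7^4 mod 101 = 32, hash=42+32 mod 101 = 74
Option D: s[4]='i'->'a', delta=(1-9)*7^0 mod 101 = 93, hash=42+93 mod 101 = 34 <-- target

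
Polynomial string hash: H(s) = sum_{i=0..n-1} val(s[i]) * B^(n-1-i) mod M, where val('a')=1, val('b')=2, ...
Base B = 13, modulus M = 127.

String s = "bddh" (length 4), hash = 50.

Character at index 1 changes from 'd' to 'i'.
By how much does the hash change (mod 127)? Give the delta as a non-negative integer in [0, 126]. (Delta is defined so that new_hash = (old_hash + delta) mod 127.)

Answer: 83

Derivation:
Delta formula: (val(new) - val(old)) * B^(n-1-k) mod M
  val('i') - val('d') = 9 - 4 = 5
  B^(n-1-k) = 13^2 mod 127 = 42
  Delta = 5 * 42 mod 127 = 83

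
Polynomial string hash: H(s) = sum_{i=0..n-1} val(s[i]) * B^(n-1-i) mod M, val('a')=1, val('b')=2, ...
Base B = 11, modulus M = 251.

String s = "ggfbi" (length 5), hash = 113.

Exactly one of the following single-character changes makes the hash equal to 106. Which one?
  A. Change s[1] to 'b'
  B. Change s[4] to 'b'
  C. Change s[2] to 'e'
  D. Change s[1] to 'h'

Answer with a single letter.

Answer: B

Derivation:
Option A: s[1]='g'->'b', delta=(2-7)*11^3 mod 251 = 122, hash=113+122 mod 251 = 235
Option B: s[4]='i'->'b', delta=(2-9)*11^0 mod 251 = 244, hash=113+244 mod 251 = 106 <-- target
Option C: s[2]='f'->'e', delta=(5-6)*11^2 mod 251 = 130, hash=113+130 mod 251 = 243
Option D: s[1]='g'->'h', delta=(8-7)*11^3 mod 251 = 76, hash=113+76 mod 251 = 189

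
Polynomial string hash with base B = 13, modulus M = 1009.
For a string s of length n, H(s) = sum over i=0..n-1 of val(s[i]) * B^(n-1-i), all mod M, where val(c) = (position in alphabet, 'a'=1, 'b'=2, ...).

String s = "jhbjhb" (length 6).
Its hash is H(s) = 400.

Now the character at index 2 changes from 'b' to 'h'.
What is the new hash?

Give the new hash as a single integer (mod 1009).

val('b') = 2, val('h') = 8
Position k = 2, exponent = n-1-k = 3
B^3 mod M = 13^3 mod 1009 = 179
Delta = (8 - 2) * 179 mod 1009 = 65
New hash = (400 + 65) mod 1009 = 465

Answer: 465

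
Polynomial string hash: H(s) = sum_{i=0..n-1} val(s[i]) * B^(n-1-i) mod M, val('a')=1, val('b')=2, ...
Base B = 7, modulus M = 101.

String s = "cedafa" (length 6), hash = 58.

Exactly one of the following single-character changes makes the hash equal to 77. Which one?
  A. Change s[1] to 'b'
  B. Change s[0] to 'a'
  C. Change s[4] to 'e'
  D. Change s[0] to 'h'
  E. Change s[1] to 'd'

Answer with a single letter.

Answer: B

Derivation:
Option A: s[1]='e'->'b', delta=(2-5)*7^4 mod 101 = 69, hash=58+69 mod 101 = 26
Option B: s[0]='c'->'a', delta=(1-3)*7^5 mod 101 = 19, hash=58+19 mod 101 = 77 <-- target
Option C: s[4]='f'->'e', delta=(5-6)*7^1 mod 101 = 94, hash=58+94 mod 101 = 51
Option D: s[0]='c'->'h', delta=(8-3)*7^5 mod 101 = 3, hash=58+3 mod 101 = 61
Option E: s[1]='e'->'d', delta=(4-5)*7^4 mod 101 = 23, hash=58+23 mod 101 = 81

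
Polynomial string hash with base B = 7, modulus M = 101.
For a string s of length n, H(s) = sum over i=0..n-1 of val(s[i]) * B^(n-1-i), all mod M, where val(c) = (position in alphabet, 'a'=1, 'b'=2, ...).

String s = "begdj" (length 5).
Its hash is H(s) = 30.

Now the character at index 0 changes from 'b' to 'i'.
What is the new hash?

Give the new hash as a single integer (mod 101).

Answer: 71

Derivation:
val('b') = 2, val('i') = 9
Position k = 0, exponent = n-1-k = 4
B^4 mod M = 7^4 mod 101 = 78
Delta = (9 - 2) * 78 mod 101 = 41
New hash = (30 + 41) mod 101 = 71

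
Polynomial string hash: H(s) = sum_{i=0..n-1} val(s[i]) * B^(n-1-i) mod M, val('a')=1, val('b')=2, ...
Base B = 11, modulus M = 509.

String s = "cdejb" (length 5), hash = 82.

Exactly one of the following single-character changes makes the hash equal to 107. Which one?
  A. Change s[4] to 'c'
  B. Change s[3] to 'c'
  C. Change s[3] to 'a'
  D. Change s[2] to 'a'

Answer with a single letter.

Option A: s[4]='b'->'c', delta=(3-2)*11^0 mod 509 = 1, hash=82+1 mod 509 = 83
Option B: s[3]='j'->'c', delta=(3-10)*11^1 mod 509 = 432, hash=82+432 mod 509 = 5
Option C: s[3]='j'->'a', delta=(1-10)*11^1 mod 509 = 410, hash=82+410 mod 509 = 492
Option D: s[2]='e'->'a', delta=(1-5)*11^2 mod 509 = 25, hash=82+25 mod 509 = 107 <-- target

Answer: D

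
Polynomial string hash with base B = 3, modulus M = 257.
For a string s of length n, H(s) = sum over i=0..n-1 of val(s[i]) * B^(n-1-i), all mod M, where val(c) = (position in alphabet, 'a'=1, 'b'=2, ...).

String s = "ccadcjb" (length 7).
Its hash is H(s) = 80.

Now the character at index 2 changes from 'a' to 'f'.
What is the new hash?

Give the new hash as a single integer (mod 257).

val('a') = 1, val('f') = 6
Position k = 2, exponent = n-1-k = 4
B^4 mod M = 3^4 mod 257 = 81
Delta = (6 - 1) * 81 mod 257 = 148
New hash = (80 + 148) mod 257 = 228

Answer: 228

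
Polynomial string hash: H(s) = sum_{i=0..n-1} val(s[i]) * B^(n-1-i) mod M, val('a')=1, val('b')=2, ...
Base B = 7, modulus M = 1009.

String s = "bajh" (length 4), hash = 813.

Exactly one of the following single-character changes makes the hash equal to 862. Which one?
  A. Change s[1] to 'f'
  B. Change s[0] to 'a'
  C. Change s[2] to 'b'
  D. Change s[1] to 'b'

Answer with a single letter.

Option A: s[1]='a'->'f', delta=(6-1)*7^2 mod 1009 = 245, hash=813+245 mod 1009 = 49
Option B: s[0]='b'->'a', delta=(1-2)*7^3 mod 1009 = 666, hash=813+666 mod 1009 = 470
Option C: s[2]='j'->'b', delta=(2-10)*7^1 mod 1009 = 953, hash=813+953 mod 1009 = 757
Option D: s[1]='a'->'b', delta=(2-1)*7^2 mod 1009 = 49, hash=813+49 mod 1009 = 862 <-- target

Answer: D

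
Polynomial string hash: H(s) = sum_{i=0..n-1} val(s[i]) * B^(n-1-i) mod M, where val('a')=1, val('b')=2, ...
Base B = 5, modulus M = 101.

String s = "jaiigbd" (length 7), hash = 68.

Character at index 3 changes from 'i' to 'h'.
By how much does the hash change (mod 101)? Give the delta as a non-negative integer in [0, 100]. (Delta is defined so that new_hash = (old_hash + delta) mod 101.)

Delta formula: (val(new) - val(old)) * B^(n-1-k) mod M
  val('h') - val('i') = 8 - 9 = -1
  B^(n-1-k) = 5^3 mod 101 = 24
  Delta = -1 * 24 mod 101 = 77

Answer: 77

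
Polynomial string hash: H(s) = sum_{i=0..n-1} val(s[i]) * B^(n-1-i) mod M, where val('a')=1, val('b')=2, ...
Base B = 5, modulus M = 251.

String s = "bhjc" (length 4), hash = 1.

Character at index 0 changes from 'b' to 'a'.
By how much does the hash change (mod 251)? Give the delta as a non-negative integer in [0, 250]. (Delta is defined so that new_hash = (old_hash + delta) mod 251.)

Delta formula: (val(new) - val(old)) * B^(n-1-k) mod M
  val('a') - val('b') = 1 - 2 = -1
  B^(n-1-k) = 5^3 mod 251 = 125
  Delta = -1 * 125 mod 251 = 126

Answer: 126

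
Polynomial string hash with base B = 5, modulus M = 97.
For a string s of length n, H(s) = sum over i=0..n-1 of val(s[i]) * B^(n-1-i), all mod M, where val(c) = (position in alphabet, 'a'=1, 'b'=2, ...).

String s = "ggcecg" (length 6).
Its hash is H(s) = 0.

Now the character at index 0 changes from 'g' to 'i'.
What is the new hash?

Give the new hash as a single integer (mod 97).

Answer: 42

Derivation:
val('g') = 7, val('i') = 9
Position k = 0, exponent = n-1-k = 5
B^5 mod M = 5^5 mod 97 = 21
Delta = (9 - 7) * 21 mod 97 = 42
New hash = (0 + 42) mod 97 = 42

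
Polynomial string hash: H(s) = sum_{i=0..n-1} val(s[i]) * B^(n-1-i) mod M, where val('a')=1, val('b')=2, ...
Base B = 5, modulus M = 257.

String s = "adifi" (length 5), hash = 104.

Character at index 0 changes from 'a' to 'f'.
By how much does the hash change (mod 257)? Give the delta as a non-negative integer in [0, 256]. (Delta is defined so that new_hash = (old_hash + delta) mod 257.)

Delta formula: (val(new) - val(old)) * B^(n-1-k) mod M
  val('f') - val('a') = 6 - 1 = 5
  B^(n-1-k) = 5^4 mod 257 = 111
  Delta = 5 * 111 mod 257 = 41

Answer: 41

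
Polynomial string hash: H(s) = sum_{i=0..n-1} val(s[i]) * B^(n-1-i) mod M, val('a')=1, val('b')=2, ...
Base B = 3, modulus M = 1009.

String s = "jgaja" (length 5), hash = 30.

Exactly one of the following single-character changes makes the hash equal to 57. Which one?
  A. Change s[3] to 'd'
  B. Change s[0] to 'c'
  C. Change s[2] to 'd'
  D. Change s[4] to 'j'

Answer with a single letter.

Option A: s[3]='j'->'d', delta=(4-10)*3^1 mod 1009 = 991, hash=30+991 mod 1009 = 12
Option B: s[0]='j'->'c', delta=(3-10)*3^4 mod 1009 = 442, hash=30+442 mod 1009 = 472
Option C: s[2]='a'->'d', delta=(4-1)*3^2 mod 1009 = 27, hash=30+27 mod 1009 = 57 <-- target
Option D: s[4]='a'->'j', delta=(10-1)*3^0 mod 1009 = 9, hash=30+9 mod 1009 = 39

Answer: C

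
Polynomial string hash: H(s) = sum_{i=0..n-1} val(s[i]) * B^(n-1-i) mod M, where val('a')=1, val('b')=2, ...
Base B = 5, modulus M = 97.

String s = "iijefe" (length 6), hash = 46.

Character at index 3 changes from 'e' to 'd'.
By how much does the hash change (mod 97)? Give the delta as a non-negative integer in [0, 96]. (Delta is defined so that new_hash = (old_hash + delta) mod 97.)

Answer: 72

Derivation:
Delta formula: (val(new) - val(old)) * B^(n-1-k) mod M
  val('d') - val('e') = 4 - 5 = -1
  B^(n-1-k) = 5^2 mod 97 = 25
  Delta = -1 * 25 mod 97 = 72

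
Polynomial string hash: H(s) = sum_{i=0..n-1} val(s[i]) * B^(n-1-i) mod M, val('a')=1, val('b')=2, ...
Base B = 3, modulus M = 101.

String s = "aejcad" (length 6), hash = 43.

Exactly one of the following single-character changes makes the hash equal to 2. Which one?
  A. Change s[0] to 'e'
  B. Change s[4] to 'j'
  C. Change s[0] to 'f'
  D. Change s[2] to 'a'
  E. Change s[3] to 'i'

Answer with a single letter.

Option A: s[0]='a'->'e', delta=(5-1)*3^5 mod 101 = 63, hash=43+63 mod 101 = 5
Option B: s[4]='a'->'j', delta=(10-1)*3^1 mod 101 = 27, hash=43+27 mod 101 = 70
Option C: s[0]='a'->'f', delta=(6-1)*3^5 mod 101 = 3, hash=43+3 mod 101 = 46
Option D: s[2]='j'->'a', delta=(1-10)*3^3 mod 101 = 60, hash=43+60 mod 101 = 2 <-- target
Option E: s[3]='c'->'i', delta=(9-3)*3^2 mod 101 = 54, hash=43+54 mod 101 = 97

Answer: D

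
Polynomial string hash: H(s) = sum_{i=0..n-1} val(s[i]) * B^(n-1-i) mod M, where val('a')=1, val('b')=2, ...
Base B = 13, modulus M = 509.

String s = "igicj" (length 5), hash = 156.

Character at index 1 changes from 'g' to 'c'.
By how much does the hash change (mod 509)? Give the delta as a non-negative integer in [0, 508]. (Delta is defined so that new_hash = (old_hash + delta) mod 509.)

Answer: 374

Derivation:
Delta formula: (val(new) - val(old)) * B^(n-1-k) mod M
  val('c') - val('g') = 3 - 7 = -4
  B^(n-1-k) = 13^3 mod 509 = 161
  Delta = -4 * 161 mod 509 = 374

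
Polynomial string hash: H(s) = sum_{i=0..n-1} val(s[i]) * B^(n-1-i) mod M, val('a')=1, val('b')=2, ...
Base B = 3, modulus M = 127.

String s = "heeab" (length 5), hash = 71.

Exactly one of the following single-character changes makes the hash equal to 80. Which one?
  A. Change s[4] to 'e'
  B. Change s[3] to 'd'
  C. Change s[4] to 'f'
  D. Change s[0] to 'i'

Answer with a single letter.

Answer: B

Derivation:
Option A: s[4]='b'->'e', delta=(5-2)*3^0 mod 127 = 3, hash=71+3 mod 127 = 74
Option B: s[3]='a'->'d', delta=(4-1)*3^1 mod 127 = 9, hash=71+9 mod 127 = 80 <-- target
Option C: s[4]='b'->'f', delta=(6-2)*3^0 mod 127 = 4, hash=71+4 mod 127 = 75
Option D: s[0]='h'->'i', delta=(9-8)*3^4 mod 127 = 81, hash=71+81 mod 127 = 25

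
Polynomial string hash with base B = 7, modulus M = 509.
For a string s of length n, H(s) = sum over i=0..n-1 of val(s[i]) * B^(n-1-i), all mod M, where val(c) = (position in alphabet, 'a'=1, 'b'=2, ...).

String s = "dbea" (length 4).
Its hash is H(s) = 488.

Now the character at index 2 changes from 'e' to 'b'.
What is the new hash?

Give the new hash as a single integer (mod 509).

Answer: 467

Derivation:
val('e') = 5, val('b') = 2
Position k = 2, exponent = n-1-k = 1
B^1 mod M = 7^1 mod 509 = 7
Delta = (2 - 5) * 7 mod 509 = 488
New hash = (488 + 488) mod 509 = 467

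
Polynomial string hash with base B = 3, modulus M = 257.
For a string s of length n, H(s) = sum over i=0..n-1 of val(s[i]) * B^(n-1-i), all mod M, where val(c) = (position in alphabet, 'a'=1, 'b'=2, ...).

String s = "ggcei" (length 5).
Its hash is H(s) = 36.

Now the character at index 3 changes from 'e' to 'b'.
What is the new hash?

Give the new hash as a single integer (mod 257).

Answer: 27

Derivation:
val('e') = 5, val('b') = 2
Position k = 3, exponent = n-1-k = 1
B^1 mod M = 3^1 mod 257 = 3
Delta = (2 - 5) * 3 mod 257 = 248
New hash = (36 + 248) mod 257 = 27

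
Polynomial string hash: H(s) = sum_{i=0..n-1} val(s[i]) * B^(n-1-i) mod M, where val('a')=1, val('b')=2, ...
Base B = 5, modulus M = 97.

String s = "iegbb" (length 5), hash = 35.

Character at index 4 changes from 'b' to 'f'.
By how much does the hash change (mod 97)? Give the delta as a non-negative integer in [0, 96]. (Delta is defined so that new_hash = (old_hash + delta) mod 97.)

Answer: 4

Derivation:
Delta formula: (val(new) - val(old)) * B^(n-1-k) mod M
  val('f') - val('b') = 6 - 2 = 4
  B^(n-1-k) = 5^0 mod 97 = 1
  Delta = 4 * 1 mod 97 = 4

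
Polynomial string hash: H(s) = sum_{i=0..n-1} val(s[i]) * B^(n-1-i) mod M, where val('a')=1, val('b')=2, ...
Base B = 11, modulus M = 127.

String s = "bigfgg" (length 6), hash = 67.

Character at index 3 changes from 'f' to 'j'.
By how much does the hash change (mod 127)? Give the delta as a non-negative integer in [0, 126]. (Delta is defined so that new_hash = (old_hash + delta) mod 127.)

Answer: 103

Derivation:
Delta formula: (val(new) - val(old)) * B^(n-1-k) mod M
  val('j') - val('f') = 10 - 6 = 4
  B^(n-1-k) = 11^2 mod 127 = 121
  Delta = 4 * 121 mod 127 = 103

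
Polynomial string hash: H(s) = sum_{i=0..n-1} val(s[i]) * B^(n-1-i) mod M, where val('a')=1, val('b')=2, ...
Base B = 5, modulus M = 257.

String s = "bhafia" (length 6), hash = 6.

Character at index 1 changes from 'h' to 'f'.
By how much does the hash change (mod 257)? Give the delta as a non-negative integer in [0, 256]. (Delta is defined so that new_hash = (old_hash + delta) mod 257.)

Delta formula: (val(new) - val(old)) * B^(n-1-k) mod M
  val('f') - val('h') = 6 - 8 = -2
  B^(n-1-k) = 5^4 mod 257 = 111
  Delta = -2 * 111 mod 257 = 35

Answer: 35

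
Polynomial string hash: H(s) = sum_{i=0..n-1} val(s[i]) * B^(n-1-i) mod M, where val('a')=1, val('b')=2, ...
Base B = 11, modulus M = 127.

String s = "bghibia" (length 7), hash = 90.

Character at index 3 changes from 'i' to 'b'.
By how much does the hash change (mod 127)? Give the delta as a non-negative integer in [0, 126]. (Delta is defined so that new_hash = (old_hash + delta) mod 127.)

Delta formula: (val(new) - val(old)) * B^(n-1-k) mod M
  val('b') - val('i') = 2 - 9 = -7
  B^(n-1-k) = 11^3 mod 127 = 61
  Delta = -7 * 61 mod 127 = 81

Answer: 81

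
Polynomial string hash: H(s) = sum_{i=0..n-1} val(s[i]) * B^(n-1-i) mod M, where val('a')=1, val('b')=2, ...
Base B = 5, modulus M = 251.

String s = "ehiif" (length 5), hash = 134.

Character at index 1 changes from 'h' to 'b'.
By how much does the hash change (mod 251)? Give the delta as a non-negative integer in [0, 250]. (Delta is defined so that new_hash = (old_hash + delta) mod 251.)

Answer: 3

Derivation:
Delta formula: (val(new) - val(old)) * B^(n-1-k) mod M
  val('b') - val('h') = 2 - 8 = -6
  B^(n-1-k) = 5^3 mod 251 = 125
  Delta = -6 * 125 mod 251 = 3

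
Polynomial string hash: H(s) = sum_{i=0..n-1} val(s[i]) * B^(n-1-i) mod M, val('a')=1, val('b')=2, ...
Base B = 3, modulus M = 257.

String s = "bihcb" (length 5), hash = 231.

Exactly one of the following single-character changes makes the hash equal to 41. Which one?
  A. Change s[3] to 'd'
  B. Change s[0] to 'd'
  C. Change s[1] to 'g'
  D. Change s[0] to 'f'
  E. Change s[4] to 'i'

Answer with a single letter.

Answer: D

Derivation:
Option A: s[3]='c'->'d', delta=(4-3)*3^1 mod 257 = 3, hash=231+3 mod 257 = 234
Option B: s[0]='b'->'d', delta=(4-2)*3^4 mod 257 = 162, hash=231+162 mod 257 = 136
Option C: s[1]='i'->'g', delta=(7-9)*3^3 mod 257 = 203, hash=231+203 mod 257 = 177
Option D: s[0]='b'->'f', delta=(6-2)*3^4 mod 257 = 67, hash=231+67 mod 257 = 41 <-- target
Option E: s[4]='b'->'i', delta=(9-2)*3^0 mod 257 = 7, hash=231+7 mod 257 = 238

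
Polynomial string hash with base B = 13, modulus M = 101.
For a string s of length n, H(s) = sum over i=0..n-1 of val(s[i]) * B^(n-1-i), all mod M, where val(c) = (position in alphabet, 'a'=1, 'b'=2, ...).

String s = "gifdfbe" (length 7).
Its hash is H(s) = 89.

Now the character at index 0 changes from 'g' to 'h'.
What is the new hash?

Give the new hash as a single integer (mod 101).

Answer: 7

Derivation:
val('g') = 7, val('h') = 8
Position k = 0, exponent = n-1-k = 6
B^6 mod M = 13^6 mod 101 = 19
Delta = (8 - 7) * 19 mod 101 = 19
New hash = (89 + 19) mod 101 = 7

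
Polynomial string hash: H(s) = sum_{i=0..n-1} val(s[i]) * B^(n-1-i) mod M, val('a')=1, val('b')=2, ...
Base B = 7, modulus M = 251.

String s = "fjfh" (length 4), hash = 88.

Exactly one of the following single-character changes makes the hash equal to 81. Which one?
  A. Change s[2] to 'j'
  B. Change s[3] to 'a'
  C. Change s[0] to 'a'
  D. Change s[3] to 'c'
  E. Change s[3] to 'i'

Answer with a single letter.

Answer: B

Derivation:
Option A: s[2]='f'->'j', delta=(10-6)*7^1 mod 251 = 28, hash=88+28 mod 251 = 116
Option B: s[3]='h'->'a', delta=(1-8)*7^0 mod 251 = 244, hash=88+244 mod 251 = 81 <-- target
Option C: s[0]='f'->'a', delta=(1-6)*7^3 mod 251 = 42, hash=88+42 mod 251 = 130
Option D: s[3]='h'->'c', delta=(3-8)*7^0 mod 251 = 246, hash=88+246 mod 251 = 83
Option E: s[3]='h'->'i', delta=(9-8)*7^0 mod 251 = 1, hash=88+1 mod 251 = 89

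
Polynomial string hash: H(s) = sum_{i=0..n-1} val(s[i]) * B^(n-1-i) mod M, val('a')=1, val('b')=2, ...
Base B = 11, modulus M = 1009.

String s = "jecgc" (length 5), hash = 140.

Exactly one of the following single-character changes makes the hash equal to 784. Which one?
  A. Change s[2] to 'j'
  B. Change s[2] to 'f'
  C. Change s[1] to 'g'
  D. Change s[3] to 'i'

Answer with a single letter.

Answer: C

Derivation:
Option A: s[2]='c'->'j', delta=(10-3)*11^2 mod 1009 = 847, hash=140+847 mod 1009 = 987
Option B: s[2]='c'->'f', delta=(6-3)*11^2 mod 1009 = 363, hash=140+363 mod 1009 = 503
Option C: s[1]='e'->'g', delta=(7-5)*11^3 mod 1009 = 644, hash=140+644 mod 1009 = 784 <-- target
Option D: s[3]='g'->'i', delta=(9-7)*11^1 mod 1009 = 22, hash=140+22 mod 1009 = 162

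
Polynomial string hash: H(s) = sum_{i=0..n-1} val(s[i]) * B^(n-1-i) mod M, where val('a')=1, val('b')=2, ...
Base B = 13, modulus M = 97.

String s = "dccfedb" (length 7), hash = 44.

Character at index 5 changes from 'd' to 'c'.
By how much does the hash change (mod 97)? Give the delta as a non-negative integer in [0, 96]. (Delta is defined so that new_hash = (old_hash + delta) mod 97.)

Delta formula: (val(new) - val(old)) * B^(n-1-k) mod M
  val('c') - val('d') = 3 - 4 = -1
  B^(n-1-k) = 13^1 mod 97 = 13
  Delta = -1 * 13 mod 97 = 84

Answer: 84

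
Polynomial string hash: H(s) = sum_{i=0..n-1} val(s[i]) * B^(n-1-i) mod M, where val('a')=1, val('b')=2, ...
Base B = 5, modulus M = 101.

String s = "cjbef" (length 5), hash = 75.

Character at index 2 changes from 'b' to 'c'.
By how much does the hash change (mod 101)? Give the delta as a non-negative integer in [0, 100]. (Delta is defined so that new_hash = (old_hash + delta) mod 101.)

Answer: 25

Derivation:
Delta formula: (val(new) - val(old)) * B^(n-1-k) mod M
  val('c') - val('b') = 3 - 2 = 1
  B^(n-1-k) = 5^2 mod 101 = 25
  Delta = 1 * 25 mod 101 = 25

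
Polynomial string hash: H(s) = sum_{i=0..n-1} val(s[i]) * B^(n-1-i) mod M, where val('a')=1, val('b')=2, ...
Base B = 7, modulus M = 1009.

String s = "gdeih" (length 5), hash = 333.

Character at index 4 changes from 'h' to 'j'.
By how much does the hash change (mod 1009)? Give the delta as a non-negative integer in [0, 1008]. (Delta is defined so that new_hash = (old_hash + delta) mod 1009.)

Answer: 2

Derivation:
Delta formula: (val(new) - val(old)) * B^(n-1-k) mod M
  val('j') - val('h') = 10 - 8 = 2
  B^(n-1-k) = 7^0 mod 1009 = 1
  Delta = 2 * 1 mod 1009 = 2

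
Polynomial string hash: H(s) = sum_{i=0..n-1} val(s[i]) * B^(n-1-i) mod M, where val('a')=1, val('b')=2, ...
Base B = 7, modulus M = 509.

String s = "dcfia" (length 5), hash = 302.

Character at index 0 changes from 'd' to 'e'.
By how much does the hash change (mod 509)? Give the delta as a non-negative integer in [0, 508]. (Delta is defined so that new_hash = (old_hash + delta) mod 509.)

Delta formula: (val(new) - val(old)) * B^(n-1-k) mod M
  val('e') - val('d') = 5 - 4 = 1
  B^(n-1-k) = 7^4 mod 509 = 365
  Delta = 1 * 365 mod 509 = 365

Answer: 365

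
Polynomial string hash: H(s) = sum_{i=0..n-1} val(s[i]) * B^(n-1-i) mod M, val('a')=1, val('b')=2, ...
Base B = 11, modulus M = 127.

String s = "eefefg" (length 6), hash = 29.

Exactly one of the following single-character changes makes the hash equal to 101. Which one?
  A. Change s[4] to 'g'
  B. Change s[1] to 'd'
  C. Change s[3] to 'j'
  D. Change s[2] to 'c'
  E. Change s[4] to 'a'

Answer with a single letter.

Answer: E

Derivation:
Option A: s[4]='f'->'g', delta=(7-6)*11^1 mod 127 = 11, hash=29+11 mod 127 = 40
Option B: s[1]='e'->'d', delta=(4-5)*11^4 mod 127 = 91, hash=29+91 mod 127 = 120
Option C: s[3]='e'->'j', delta=(10-5)*11^2 mod 127 = 97, hash=29+97 mod 127 = 126
Option D: s[2]='f'->'c', delta=(3-6)*11^3 mod 127 = 71, hash=29+71 mod 127 = 100
Option E: s[4]='f'->'a', delta=(1-6)*11^1 mod 127 = 72, hash=29+72 mod 127 = 101 <-- target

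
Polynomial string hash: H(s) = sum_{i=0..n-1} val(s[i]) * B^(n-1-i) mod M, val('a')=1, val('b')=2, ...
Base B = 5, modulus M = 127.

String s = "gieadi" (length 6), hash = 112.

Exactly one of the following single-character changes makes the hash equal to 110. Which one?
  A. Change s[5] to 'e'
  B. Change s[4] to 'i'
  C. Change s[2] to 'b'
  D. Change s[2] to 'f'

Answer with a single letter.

Option A: s[5]='i'->'e', delta=(5-9)*5^0 mod 127 = 123, hash=112+123 mod 127 = 108
Option B: s[4]='d'->'i', delta=(9-4)*5^1 mod 127 = 25, hash=112+25 mod 127 = 10
Option C: s[2]='e'->'b', delta=(2-5)*5^3 mod 127 = 6, hash=112+6 mod 127 = 118
Option D: s[2]='e'->'f', delta=(6-5)*5^3 mod 127 = 125, hash=112+125 mod 127 = 110 <-- target

Answer: D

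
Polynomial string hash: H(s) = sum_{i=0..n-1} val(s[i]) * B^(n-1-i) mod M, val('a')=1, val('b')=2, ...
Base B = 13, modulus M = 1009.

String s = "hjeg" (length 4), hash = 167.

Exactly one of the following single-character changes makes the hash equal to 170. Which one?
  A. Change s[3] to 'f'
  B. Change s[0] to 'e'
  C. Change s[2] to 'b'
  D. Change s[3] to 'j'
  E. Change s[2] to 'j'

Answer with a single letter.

Answer: D

Derivation:
Option A: s[3]='g'->'f', delta=(6-7)*13^0 mod 1009 = 1008, hash=167+1008 mod 1009 = 166
Option B: s[0]='h'->'e', delta=(5-8)*13^3 mod 1009 = 472, hash=167+472 mod 1009 = 639
Option C: s[2]='e'->'b', delta=(2-5)*13^1 mod 1009 = 970, hash=167+970 mod 1009 = 128
Option D: s[3]='g'->'j', delta=(10-7)*13^0 mod 1009 = 3, hash=167+3 mod 1009 = 170 <-- target
Option E: s[2]='e'->'j', delta=(10-5)*13^1 mod 1009 = 65, hash=167+65 mod 1009 = 232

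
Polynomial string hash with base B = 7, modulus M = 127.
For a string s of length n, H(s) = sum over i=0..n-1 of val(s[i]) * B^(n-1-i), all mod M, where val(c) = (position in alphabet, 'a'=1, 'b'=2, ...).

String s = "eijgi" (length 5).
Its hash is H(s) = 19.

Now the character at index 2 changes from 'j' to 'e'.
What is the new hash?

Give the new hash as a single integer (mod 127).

val('j') = 10, val('e') = 5
Position k = 2, exponent = n-1-k = 2
B^2 mod M = 7^2 mod 127 = 49
Delta = (5 - 10) * 49 mod 127 = 9
New hash = (19 + 9) mod 127 = 28

Answer: 28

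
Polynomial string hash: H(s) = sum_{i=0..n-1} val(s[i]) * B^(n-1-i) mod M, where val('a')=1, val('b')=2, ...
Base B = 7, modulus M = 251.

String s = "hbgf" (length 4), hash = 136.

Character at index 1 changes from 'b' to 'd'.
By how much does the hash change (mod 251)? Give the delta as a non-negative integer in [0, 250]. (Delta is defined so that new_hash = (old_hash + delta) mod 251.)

Delta formula: (val(new) - val(old)) * B^(n-1-k) mod M
  val('d') - val('b') = 4 - 2 = 2
  B^(n-1-k) = 7^2 mod 251 = 49
  Delta = 2 * 49 mod 251 = 98

Answer: 98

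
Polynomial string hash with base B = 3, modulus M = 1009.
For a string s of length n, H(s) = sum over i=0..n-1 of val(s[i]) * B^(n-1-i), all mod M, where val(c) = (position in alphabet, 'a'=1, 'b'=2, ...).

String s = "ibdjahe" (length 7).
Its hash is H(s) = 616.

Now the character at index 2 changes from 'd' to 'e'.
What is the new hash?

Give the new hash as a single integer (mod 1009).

Answer: 697

Derivation:
val('d') = 4, val('e') = 5
Position k = 2, exponent = n-1-k = 4
B^4 mod M = 3^4 mod 1009 = 81
Delta = (5 - 4) * 81 mod 1009 = 81
New hash = (616 + 81) mod 1009 = 697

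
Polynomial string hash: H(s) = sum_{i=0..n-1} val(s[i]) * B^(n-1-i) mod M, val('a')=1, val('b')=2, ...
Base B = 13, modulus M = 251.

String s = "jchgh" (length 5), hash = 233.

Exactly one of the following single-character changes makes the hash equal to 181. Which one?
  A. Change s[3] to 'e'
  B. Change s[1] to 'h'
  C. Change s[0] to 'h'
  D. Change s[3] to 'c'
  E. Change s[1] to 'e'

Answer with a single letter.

Answer: D

Derivation:
Option A: s[3]='g'->'e', delta=(5-7)*13^1 mod 251 = 225, hash=233+225 mod 251 = 207
Option B: s[1]='c'->'h', delta=(8-3)*13^3 mod 251 = 192, hash=233+192 mod 251 = 174
Option C: s[0]='j'->'h', delta=(8-10)*13^4 mod 251 = 106, hash=233+106 mod 251 = 88
Option D: s[3]='g'->'c', delta=(3-7)*13^1 mod 251 = 199, hash=233+199 mod 251 = 181 <-- target
Option E: s[1]='c'->'e', delta=(5-3)*13^3 mod 251 = 127, hash=233+127 mod 251 = 109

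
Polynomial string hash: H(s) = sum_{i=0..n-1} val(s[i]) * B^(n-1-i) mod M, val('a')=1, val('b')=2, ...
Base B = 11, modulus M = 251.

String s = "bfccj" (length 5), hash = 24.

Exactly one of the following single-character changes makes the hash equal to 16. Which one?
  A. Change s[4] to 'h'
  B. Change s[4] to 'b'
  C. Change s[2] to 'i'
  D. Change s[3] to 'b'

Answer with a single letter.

Option A: s[4]='j'->'h', delta=(8-10)*11^0 mod 251 = 249, hash=24+249 mod 251 = 22
Option B: s[4]='j'->'b', delta=(2-10)*11^0 mod 251 = 243, hash=24+243 mod 251 = 16 <-- target
Option C: s[2]='c'->'i', delta=(9-3)*11^2 mod 251 = 224, hash=24+224 mod 251 = 248
Option D: s[3]='c'->'b', delta=(2-3)*11^1 mod 251 = 240, hash=24+240 mod 251 = 13

Answer: B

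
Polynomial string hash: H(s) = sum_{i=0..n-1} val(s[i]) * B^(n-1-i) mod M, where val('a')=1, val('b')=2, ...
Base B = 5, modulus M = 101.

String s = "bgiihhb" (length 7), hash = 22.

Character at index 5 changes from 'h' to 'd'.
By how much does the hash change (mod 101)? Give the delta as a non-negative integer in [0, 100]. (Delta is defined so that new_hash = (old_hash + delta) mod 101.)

Delta formula: (val(new) - val(old)) * B^(n-1-k) mod M
  val('d') - val('h') = 4 - 8 = -4
  B^(n-1-k) = 5^1 mod 101 = 5
  Delta = -4 * 5 mod 101 = 81

Answer: 81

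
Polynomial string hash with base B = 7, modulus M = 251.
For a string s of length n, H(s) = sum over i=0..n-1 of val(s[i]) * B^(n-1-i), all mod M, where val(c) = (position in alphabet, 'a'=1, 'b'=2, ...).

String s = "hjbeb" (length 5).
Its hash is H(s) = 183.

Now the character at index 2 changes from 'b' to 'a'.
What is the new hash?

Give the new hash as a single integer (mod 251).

Answer: 134

Derivation:
val('b') = 2, val('a') = 1
Position k = 2, exponent = n-1-k = 2
B^2 mod M = 7^2 mod 251 = 49
Delta = (1 - 2) * 49 mod 251 = 202
New hash = (183 + 202) mod 251 = 134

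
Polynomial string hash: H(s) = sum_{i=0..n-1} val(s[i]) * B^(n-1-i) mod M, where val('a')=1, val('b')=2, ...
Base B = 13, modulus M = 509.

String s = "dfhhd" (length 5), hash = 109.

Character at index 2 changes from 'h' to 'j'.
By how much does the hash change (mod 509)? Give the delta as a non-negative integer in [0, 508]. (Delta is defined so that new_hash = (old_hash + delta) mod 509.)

Answer: 338

Derivation:
Delta formula: (val(new) - val(old)) * B^(n-1-k) mod M
  val('j') - val('h') = 10 - 8 = 2
  B^(n-1-k) = 13^2 mod 509 = 169
  Delta = 2 * 169 mod 509 = 338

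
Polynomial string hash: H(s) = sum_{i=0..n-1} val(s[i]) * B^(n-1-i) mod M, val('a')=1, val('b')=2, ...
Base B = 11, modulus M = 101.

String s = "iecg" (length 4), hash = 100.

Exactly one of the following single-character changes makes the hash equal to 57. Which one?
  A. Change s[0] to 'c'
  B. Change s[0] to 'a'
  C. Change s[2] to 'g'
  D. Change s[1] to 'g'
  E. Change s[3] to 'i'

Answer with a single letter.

Option A: s[0]='i'->'c', delta=(3-9)*11^3 mod 101 = 94, hash=100+94 mod 101 = 93
Option B: s[0]='i'->'a', delta=(1-9)*11^3 mod 101 = 58, hash=100+58 mod 101 = 57 <-- target
Option C: s[2]='c'->'g', delta=(7-3)*11^1 mod 101 = 44, hash=100+44 mod 101 = 43
Option D: s[1]='e'->'g', delta=(7-5)*11^2 mod 101 = 40, hash=100+40 mod 101 = 39
Option E: s[3]='g'->'i', delta=(9-7)*11^0 mod 101 = 2, hash=100+2 mod 101 = 1

Answer: B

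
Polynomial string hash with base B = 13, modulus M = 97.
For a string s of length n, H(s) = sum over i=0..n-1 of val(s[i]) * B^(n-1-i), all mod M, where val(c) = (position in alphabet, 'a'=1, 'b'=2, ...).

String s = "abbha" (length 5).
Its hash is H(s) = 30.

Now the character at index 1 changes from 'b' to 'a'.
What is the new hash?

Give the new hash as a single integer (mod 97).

Answer: 64

Derivation:
val('b') = 2, val('a') = 1
Position k = 1, exponent = n-1-k = 3
B^3 mod M = 13^3 mod 97 = 63
Delta = (1 - 2) * 63 mod 97 = 34
New hash = (30 + 34) mod 97 = 64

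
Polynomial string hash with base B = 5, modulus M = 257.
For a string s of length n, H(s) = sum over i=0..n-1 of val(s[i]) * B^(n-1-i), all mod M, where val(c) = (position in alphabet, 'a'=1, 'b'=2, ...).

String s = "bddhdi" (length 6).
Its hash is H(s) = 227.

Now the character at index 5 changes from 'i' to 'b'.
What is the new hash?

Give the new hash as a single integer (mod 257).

Answer: 220

Derivation:
val('i') = 9, val('b') = 2
Position k = 5, exponent = n-1-k = 0
B^0 mod M = 5^0 mod 257 = 1
Delta = (2 - 9) * 1 mod 257 = 250
New hash = (227 + 250) mod 257 = 220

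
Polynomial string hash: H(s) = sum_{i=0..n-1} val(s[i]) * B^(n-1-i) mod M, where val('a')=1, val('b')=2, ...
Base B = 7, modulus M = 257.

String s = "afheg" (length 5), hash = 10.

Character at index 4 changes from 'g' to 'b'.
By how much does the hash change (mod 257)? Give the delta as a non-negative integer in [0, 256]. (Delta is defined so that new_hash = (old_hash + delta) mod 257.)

Delta formula: (val(new) - val(old)) * B^(n-1-k) mod M
  val('b') - val('g') = 2 - 7 = -5
  B^(n-1-k) = 7^0 mod 257 = 1
  Delta = -5 * 1 mod 257 = 252

Answer: 252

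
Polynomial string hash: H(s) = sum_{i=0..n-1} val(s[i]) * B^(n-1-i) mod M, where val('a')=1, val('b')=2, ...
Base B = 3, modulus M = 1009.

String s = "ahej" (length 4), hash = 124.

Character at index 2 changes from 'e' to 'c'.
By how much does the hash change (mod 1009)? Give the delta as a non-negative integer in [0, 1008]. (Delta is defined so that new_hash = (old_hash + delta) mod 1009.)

Delta formula: (val(new) - val(old)) * B^(n-1-k) mod M
  val('c') - val('e') = 3 - 5 = -2
  B^(n-1-k) = 3^1 mod 1009 = 3
  Delta = -2 * 3 mod 1009 = 1003

Answer: 1003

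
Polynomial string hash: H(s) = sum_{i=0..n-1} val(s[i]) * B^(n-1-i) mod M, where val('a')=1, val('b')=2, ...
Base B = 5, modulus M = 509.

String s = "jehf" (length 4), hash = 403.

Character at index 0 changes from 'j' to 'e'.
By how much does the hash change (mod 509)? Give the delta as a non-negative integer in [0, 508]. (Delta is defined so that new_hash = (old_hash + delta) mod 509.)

Answer: 393

Derivation:
Delta formula: (val(new) - val(old)) * B^(n-1-k) mod M
  val('e') - val('j') = 5 - 10 = -5
  B^(n-1-k) = 5^3 mod 509 = 125
  Delta = -5 * 125 mod 509 = 393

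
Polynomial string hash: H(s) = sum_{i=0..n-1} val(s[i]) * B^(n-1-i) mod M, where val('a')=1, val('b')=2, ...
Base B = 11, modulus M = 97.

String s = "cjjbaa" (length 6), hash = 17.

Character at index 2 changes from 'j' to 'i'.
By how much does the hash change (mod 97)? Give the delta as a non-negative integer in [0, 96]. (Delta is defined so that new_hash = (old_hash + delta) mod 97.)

Answer: 27

Derivation:
Delta formula: (val(new) - val(old)) * B^(n-1-k) mod M
  val('i') - val('j') = 9 - 10 = -1
  B^(n-1-k) = 11^3 mod 97 = 70
  Delta = -1 * 70 mod 97 = 27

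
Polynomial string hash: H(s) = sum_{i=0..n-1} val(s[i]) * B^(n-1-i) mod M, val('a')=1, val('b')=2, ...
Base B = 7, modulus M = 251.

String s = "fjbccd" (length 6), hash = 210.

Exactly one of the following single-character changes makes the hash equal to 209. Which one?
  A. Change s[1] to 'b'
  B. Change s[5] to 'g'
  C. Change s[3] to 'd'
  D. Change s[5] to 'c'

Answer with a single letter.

Option A: s[1]='j'->'b', delta=(2-10)*7^4 mod 251 = 119, hash=210+119 mod 251 = 78
Option B: s[5]='d'->'g', delta=(7-4)*7^0 mod 251 = 3, hash=210+3 mod 251 = 213
Option C: s[3]='c'->'d', delta=(4-3)*7^2 mod 251 = 49, hash=210+49 mod 251 = 8
Option D: s[5]='d'->'c', delta=(3-4)*7^0 mod 251 = 250, hash=210+250 mod 251 = 209 <-- target

Answer: D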